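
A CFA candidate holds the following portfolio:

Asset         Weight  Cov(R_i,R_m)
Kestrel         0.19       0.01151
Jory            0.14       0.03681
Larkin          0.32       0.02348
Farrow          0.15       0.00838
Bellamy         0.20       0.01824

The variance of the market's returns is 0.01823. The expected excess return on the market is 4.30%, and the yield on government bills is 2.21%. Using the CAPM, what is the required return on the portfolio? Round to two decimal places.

6.87%

β_Kestrel = 0.01151 / 0.01823 = 0.6314
β_Jory = 0.03681 / 0.01823 = 2.0192
β_Larkin = 0.02348 / 0.01823 = 1.2880
β_Farrow = 0.00838 / 0.01823 = 0.4597
β_Bellamy = 0.01824 / 0.01823 = 1.0005
β_P = Σ w_i β_i = 0.19×0.6314 + 0.14×2.0192 + 0.32×1.2880 + 0.15×0.4597 + 0.20×1.0005 = 1.0839
E(R_P) = R_f + β_P × MRP = 2.21% + 1.0839 × 4.30% = 6.87%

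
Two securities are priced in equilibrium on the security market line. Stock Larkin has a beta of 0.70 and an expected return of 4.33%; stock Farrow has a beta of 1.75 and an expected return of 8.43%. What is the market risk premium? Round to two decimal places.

Both satisfy E(R) = R_f + β·MRP, so the slope of the SML is
MRP = (8.43% − 4.33%) / (1.75 − 0.70) = 4.10% / 1.05 = 3.9048%

3.90%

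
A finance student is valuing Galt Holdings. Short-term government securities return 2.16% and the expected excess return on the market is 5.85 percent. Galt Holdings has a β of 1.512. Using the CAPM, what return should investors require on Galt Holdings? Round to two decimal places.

E(R) = R_f + β × MRP = 2.16% + 1.512 × 5.85% = 11.01%

11.01%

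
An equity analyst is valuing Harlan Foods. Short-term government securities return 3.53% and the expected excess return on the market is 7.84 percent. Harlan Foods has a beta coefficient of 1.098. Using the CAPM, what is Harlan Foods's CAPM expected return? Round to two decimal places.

E(R) = R_f + β × MRP = 3.53% + 1.098 × 7.84% = 12.14%

12.14%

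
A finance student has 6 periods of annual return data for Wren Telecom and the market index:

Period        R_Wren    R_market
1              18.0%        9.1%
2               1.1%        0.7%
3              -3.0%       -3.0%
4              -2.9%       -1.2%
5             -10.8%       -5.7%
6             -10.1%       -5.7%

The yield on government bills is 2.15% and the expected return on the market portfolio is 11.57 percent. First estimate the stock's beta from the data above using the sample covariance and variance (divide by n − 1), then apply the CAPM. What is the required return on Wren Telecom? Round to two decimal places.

Mean R_i = (18.0 + 1.1 − 3.0 − 2.9 − 10.8 − 10.1) / 6 = -1.2833%
Mean R_m = (9.1 + 0.7 − 3.0 − 1.2 − 5.7 − 5.7) / 6 = -0.9667%
Σ(R_i − R̄_i)(R_m − R̄_m) = 288.7367  ⇒  Cov = 288.7367 / 5 = 57.7473
Σ(R_m − R̄_m)² = 153.1133  ⇒  Var(R_m) = 153.1133 / 5 = 30.6227
β = Cov / Var(R_m) = 57.7473 / 30.6227 = 1.8858
MRP = 11.57% − 2.15% = 9.42%
E(R) = R_f + β × MRP = 2.15% + 1.8858 × 9.42% = 19.91%

19.91%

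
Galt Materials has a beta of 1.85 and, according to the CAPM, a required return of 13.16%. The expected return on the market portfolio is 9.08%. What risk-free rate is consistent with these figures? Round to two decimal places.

4.28%

E(R) = R_f + β(E(R_m) − R_f) = R_f(1 − β) + β·E(R_m)
13.16% = R_f × (1 − 1.85) + 1.85 × 9.08%
13.16% = R_f × -0.85 + 16.7980%
R_f = (13.16% − 16.7980%) / -0.85 = 4.28%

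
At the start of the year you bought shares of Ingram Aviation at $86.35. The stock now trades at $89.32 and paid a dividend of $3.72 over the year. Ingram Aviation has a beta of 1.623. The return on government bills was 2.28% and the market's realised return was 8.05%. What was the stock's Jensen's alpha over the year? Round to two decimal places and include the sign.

Realised HPR = (P1 + D1 − P0) / P0 = (89.32 + 3.72 − 86.35) / 86.35 = 6.69 / 86.35 = 7.7475%
MRP = 8.05% − 2.28% = 5.77%
CAPM required = R_f + β·MRP = 2.28% + 1.623 × 5.77% = 11.64471%
α = realised − required = 7.7475% − 11.64471% = -3.90%

-3.90%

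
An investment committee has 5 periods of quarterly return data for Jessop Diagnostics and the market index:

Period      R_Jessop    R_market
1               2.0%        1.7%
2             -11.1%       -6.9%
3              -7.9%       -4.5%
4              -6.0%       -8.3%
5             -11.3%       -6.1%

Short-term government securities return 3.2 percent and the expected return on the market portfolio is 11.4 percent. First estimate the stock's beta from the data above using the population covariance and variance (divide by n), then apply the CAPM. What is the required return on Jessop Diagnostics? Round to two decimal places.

Mean R_i = (2.0 − 11.1 − 7.9 − 6.0 − 11.3) / 5 = -6.8600%
Mean R_m = (1.7 − 6.9 − 4.5 − 8.3 − 6.1) / 5 = -4.8200%
Σ(R_i − R̄_i)(R_m − R̄_m) = 68.9440  ⇒  Cov = 68.9440 / 5 = 13.7888
Σ(R_m − R̄_m)² = 60.6880  ⇒  Var(R_m) = 60.6880 / 5 = 12.1376
β = Cov / Var(R_m) = 13.7888 / 12.1376 = 1.1360
MRP = 11.4% − 3.2% = 8.20%
E(R) = R_f + β × MRP = 3.2% + 1.1360 × 8.2% = 12.52%

12.52%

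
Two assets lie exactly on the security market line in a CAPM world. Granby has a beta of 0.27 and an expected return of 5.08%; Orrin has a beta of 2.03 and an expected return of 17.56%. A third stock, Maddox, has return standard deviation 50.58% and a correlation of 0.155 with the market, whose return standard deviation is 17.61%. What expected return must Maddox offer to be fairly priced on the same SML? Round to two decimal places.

6.32%

MRP = (17.56% − 5.08%) / (2.03 − 0.27) = 7.0909%
R_f = 5.08% − 0.27 × 7.0909% = 3.1655%
β_Maddox = ρ·σ_i/σ_m = 0.155 × 50.58 / 17.61 = 0.4452
E(R_Maddox) = R_f + β × MRP = 3.1655% + 0.4452 × 7.0909% = 6.32%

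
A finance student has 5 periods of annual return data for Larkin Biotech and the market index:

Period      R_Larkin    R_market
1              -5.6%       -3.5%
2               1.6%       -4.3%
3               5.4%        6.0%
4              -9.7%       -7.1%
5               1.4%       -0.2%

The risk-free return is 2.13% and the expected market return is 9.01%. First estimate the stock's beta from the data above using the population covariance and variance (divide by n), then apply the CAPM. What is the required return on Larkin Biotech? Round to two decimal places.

Mean R_i = (-5.6 + 1.6 + 5.4 − 9.7 + 1.4) / 5 = -1.3800%
Mean R_m = (-3.5 − 4.3 + 6.0 − 7.1 − 0.2) / 5 = -1.8200%
Σ(R_i − R̄_i)(R_m − R̄_m) = 101.1520  ⇒  Cov = 101.1520 / 5 = 20.2304
Σ(R_m − R̄_m)² = 100.6280  ⇒  Var(R_m) = 100.6280 / 5 = 20.1256
β = Cov / Var(R_m) = 20.2304 / 20.1256 = 1.0052
MRP = 9.01% − 2.13% = 6.88%
E(R) = R_f + β × MRP = 2.13% + 1.0052 × 6.88% = 9.05%

9.05%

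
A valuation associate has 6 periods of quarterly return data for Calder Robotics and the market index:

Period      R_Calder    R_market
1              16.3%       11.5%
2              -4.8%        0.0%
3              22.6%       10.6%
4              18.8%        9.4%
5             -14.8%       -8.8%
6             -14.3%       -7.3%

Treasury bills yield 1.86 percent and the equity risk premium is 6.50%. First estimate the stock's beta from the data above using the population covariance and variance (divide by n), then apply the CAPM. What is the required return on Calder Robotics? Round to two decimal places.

Mean R_i = (16.3 − 4.8 + 22.6 + 18.8 − 14.8 − 14.3) / 6 = 3.9667%
Mean R_m = (11.5 + 0.0 + 10.6 + 9.4 − 8.8 − 7.3) / 6 = 2.5667%
Σ(R_i − R̄_i)(R_m − R̄_m) = 777.2733  ⇒  Cov = 777.2733 / 6 = 129.5456
Σ(R_m − R̄_m)² = 424.1733  ⇒  Var(R_m) = 424.1733 / 6 = 70.6956
β = Cov / Var(R_m) = 129.5456 / 70.6956 = 1.8324
E(R) = R_f + β × MRP = 1.86% + 1.8324 × 6.50% = 13.77%

13.77%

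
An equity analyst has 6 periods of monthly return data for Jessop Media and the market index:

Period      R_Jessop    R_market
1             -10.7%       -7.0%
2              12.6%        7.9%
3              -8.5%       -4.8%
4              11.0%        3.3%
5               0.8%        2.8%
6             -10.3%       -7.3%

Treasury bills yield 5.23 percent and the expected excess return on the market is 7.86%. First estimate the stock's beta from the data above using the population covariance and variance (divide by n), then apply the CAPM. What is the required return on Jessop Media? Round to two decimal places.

Mean R_i = (-10.7 + 12.6 − 8.5 + 11.0 + 0.8 − 10.3) / 6 = -0.8500%
Mean R_m = (-7.0 + 7.9 − 4.8 + 3.3 + 2.8 − 7.3) / 6 = -0.8500%
Σ(R_i − R̄_i)(R_m − R̄_m) = 324.6350  ⇒  Cov = 324.6350 / 6 = 54.1058
Σ(R_m − R̄_m)² = 202.1350  ⇒  Var(R_m) = 202.1350 / 6 = 33.6892
β = Cov / Var(R_m) = 54.1058 / 33.6892 = 1.6060
E(R) = R_f + β × MRP = 5.23% + 1.6060 × 7.86% = 17.85%

17.85%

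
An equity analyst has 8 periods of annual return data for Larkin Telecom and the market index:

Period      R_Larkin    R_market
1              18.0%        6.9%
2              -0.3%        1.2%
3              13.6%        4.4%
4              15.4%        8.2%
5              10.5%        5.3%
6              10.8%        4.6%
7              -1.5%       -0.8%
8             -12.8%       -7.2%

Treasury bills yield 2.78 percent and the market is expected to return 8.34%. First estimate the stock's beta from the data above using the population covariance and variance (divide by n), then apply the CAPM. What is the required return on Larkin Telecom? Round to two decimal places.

Mean R_i = (18.0 − 0.3 + 13.6 + 15.4 + 10.5 + 10.8 − 1.5 − 12.8) / 8 = 6.7125%
Mean R_m = (6.9 + 1.2 + 4.4 + 8.2 + 5.3 + 4.6 − 0.8 − 7.2) / 8 = 2.8250%
Σ(R_i − R̄_i)(R_m − R̄_m) = 356.9475  ⇒  Cov = 356.9475 / 8 = 44.6184
Σ(R_m − R̄_m)² = 173.5350  ⇒  Var(R_m) = 173.5350 / 8 = 21.6919
β = Cov / Var(R_m) = 44.6184 / 21.6919 = 2.0569
MRP = 8.34% − 2.78% = 5.56%
E(R) = R_f + β × MRP = 2.78% + 2.0569 × 5.56% = 14.22%

14.22%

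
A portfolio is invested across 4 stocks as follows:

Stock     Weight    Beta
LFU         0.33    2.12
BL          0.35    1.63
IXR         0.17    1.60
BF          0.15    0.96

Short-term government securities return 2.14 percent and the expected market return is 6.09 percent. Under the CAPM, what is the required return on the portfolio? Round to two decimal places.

β_P = Σ w_i β_i = 0.33×2.12 + 0.35×1.63 + 0.17×1.60 + 0.15×0.96 = 1.6861
MRP = 6.09% − 2.14% = 3.95%
E(R_P) = R_f + β_P × MRP = 2.14% + 1.6861 × 3.95% = 8.80%

8.80%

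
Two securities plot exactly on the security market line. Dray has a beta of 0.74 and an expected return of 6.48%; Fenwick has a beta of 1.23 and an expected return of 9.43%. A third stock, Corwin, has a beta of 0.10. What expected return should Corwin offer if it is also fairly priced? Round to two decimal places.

MRP (SML slope) = (9.43% − 6.48%) / (1.23 − 0.74) = 2.95% / 0.49 = 6.0204%
R_f (intercept) = 6.48% − 0.74 × 6.0204% = 2.0249%
E(R_Corwin) = R_f + β × MRP = 2.0249% + 0.10 × 6.0204% = 2.63%

2.63%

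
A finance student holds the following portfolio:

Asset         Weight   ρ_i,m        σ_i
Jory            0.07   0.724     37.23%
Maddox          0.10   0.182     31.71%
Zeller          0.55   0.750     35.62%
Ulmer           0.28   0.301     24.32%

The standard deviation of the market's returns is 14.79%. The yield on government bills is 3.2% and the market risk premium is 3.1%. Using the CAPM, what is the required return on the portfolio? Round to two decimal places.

β_Jory = 0.724 × 37.23% / 14.79% = 1.8225
β_Maddox = 0.182 × 31.71% / 14.79% = 0.3902
β_Zeller = 0.750 × 35.62% / 14.79% = 1.8063
β_Ulmer = 0.301 × 24.32% / 14.79% = 0.4950
β_P = Σ w_i β_i = 0.07×1.8225 + 0.10×0.3902 + 0.55×1.8063 + 0.28×0.4950 = 1.2987
E(R_P) = R_f + β_P × MRP = 3.2% + 1.2987 × 3.1% = 7.23%

7.23%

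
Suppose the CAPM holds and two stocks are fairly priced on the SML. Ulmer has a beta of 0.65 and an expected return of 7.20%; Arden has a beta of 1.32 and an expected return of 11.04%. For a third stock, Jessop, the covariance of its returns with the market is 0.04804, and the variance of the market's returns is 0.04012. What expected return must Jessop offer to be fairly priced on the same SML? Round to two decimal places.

MRP = (11.04% − 7.20%) / (1.32 − 0.65) = 5.7313%
R_f = 7.20% − 0.65 × 5.7313% = 3.4747%
β_Jessop = Cov / Var(R_m) = 0.04804 / 0.04012 = 1.1974
E(R_Jessop) = R_f + β × MRP = 3.4747% + 1.1974 × 5.7313% = 10.34%

10.34%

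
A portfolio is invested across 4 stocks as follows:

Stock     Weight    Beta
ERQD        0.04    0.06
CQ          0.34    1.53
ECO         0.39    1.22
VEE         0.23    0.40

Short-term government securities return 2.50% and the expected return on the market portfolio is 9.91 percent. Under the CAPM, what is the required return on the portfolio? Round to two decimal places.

β_P = Σ w_i β_i = 0.04×0.06 + 0.34×1.53 + 0.39×1.22 + 0.23×0.40 = 1.0904
MRP = 9.91% − 2.50% = 7.41%
E(R_P) = R_f + β_P × MRP = 2.50% + 1.0904 × 7.41% = 10.58%

10.58%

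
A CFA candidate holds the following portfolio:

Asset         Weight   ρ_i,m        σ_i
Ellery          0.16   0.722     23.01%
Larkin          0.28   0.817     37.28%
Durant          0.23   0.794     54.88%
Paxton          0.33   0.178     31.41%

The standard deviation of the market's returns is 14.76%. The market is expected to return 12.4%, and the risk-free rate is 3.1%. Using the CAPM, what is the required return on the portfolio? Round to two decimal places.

β_Ellery = 0.722 × 23.01% / 14.76% = 1.1256
β_Larkin = 0.817 × 37.28% / 14.76% = 2.0635
β_Durant = 0.794 × 54.88% / 14.76% = 2.9522
β_Paxton = 0.178 × 31.41% / 14.76% = 0.3788
β_P = Σ w_i β_i = 0.16×1.1256 + 0.28×2.0635 + 0.23×2.9522 + 0.33×0.3788 = 1.5619
MRP = 12.4% − 3.1% = 9.30%
E(R_P) = R_f + β_P × MRP = 3.1% + 1.5619 × 9.3% = 17.63%

17.63%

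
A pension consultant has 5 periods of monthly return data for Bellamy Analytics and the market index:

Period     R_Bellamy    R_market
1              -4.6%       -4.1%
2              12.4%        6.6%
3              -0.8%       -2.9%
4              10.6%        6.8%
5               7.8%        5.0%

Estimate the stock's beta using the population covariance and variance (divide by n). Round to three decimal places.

Mean R_i = (-4.6 + 12.4 − 0.8 + 10.6 + 7.8) / 5 = 5.0800%
Mean R_m = (-4.1 + 6.6 − 2.9 + 6.8 + 5.0) / 5 = 2.2800%
Σ(R_i − R̄_i)(R_m − R̄_m) = 156.1880  ⇒  Cov = 156.1880 / 5 = 31.2376
Σ(R_m − R̄_m)² = 114.0280  ⇒  Var(R_m) = 114.0280 / 5 = 22.8056
β = Cov / Var(R_m) = 31.2376 / 22.8056 = 1.3697

1.370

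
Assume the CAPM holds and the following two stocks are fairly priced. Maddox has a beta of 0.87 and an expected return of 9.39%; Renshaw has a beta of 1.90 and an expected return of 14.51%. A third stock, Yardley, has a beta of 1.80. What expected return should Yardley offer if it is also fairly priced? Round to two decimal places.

14.01%

MRP (SML slope) = (14.51% − 9.39%) / (1.90 − 0.87) = 5.12% / 1.03 = 4.9709%
R_f (intercept) = 9.39% − 0.87 × 4.9709% = 5.0653%
E(R_Yardley) = R_f + β × MRP = 5.0653% + 1.80 × 4.9709% = 14.01%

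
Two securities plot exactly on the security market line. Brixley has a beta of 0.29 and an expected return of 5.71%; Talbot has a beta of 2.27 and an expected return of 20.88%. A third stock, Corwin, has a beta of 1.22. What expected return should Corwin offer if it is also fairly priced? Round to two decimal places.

12.84%

MRP (SML slope) = (20.88% − 5.71%) / (2.27 − 0.29) = 15.17% / 1.98 = 7.6616%
R_f (intercept) = 5.71% − 0.29 × 7.6616% = 3.4881%
E(R_Corwin) = R_f + β × MRP = 3.4881% + 1.22 × 7.6616% = 12.84%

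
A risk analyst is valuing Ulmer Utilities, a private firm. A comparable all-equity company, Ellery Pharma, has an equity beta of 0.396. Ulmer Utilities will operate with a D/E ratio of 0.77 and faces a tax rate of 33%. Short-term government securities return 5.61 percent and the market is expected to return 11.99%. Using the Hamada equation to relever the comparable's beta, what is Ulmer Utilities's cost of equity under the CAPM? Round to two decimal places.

β_L = β_U × [1 + (1 − t)(D/E)] = 0.396 × [1 + (1 − 0.33) × 0.77]
    = 0.396 × [1 + 0.67 × 0.77] = 0.396 × 1.5159 = 0.6003
MRP = 11.99% − 5.61% = 6.38%
E(R) = R_f + β_L × MRP = 5.61% + 0.6003 × 6.38% = 9.44%

9.44%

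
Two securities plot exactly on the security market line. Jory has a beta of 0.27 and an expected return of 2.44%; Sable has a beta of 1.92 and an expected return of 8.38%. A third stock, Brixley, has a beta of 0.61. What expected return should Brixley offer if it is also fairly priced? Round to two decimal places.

MRP (SML slope) = (8.38% − 2.44%) / (1.92 − 0.27) = 5.94% / 1.65 = 3.6000%
R_f (intercept) = 2.44% − 0.27 × 3.6000% = 1.4680%
E(R_Brixley) = R_f + β × MRP = 1.4680% + 0.61 × 3.6000% = 3.66%

3.66%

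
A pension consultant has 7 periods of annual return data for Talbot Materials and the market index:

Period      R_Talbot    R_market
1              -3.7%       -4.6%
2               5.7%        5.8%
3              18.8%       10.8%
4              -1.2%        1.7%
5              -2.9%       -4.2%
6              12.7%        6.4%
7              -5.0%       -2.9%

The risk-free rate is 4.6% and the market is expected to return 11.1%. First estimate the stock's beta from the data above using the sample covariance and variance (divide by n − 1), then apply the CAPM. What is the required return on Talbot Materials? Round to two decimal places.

13.99%

Mean R_i = (-3.7 + 5.7 + 18.8 − 1.2 − 2.9 + 12.7 − 5.0) / 7 = 3.4857%
Mean R_m = (-4.6 + 5.8 + 10.8 + 1.7 − 4.2 + 6.4 − 2.9) / 7 = 1.8571%
Σ(R_i − R̄_i)(R_m − R̄_m) = 313.7257  ⇒  Cov = 313.7257 / 6 = 52.2876
Σ(R_m − R̄_m)² = 217.1971  ⇒  Var(R_m) = 217.1971 / 6 = 36.1995
β = Cov / Var(R_m) = 52.2876 / 36.1995 = 1.4444
MRP = 11.1% − 4.6% = 6.50%
E(R) = R_f + β × MRP = 4.6% + 1.4444 × 6.5% = 13.99%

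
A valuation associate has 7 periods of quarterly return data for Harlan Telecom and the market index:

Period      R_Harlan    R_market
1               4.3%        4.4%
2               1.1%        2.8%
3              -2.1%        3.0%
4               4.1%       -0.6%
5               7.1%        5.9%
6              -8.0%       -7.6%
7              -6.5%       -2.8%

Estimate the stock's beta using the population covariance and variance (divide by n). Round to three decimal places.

Mean R_i = (4.3 + 1.1 − 2.1 + 4.1 + 7.1 − 8.0 − 6.5) / 7 = 0.0000%
Mean R_m = (4.4 + 2.8 + 3.0 − 0.6 + 5.9 − 7.6 − 2.8) / 7 = 0.7286%
Σ(R_i − R̄_i)(R_m − R̄_m) = 134.1300  ⇒  Cov = 134.1300 / 7 = 19.1614
Σ(R_m − R̄_m)² = 133.2543  ⇒  Var(R_m) = 133.2543 / 7 = 19.0363
β = Cov / Var(R_m) = 19.1614 / 19.0363 = 1.0066

1.007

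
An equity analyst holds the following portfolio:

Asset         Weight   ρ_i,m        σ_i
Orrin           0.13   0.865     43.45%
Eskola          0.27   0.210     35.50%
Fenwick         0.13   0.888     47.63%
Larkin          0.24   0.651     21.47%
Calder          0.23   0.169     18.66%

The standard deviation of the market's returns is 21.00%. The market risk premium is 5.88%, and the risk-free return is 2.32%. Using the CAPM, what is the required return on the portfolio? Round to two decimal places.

β_Orrin = 0.865 × 43.45% / 21.00% = 1.7897
β_Eskola = 0.210 × 35.50% / 21.00% = 0.3550
β_Fenwick = 0.888 × 47.63% / 21.00% = 2.0141
β_Larkin = 0.651 × 21.47% / 21.00% = 0.6656
β_Calder = 0.169 × 18.66% / 21.00% = 0.1502
β_P = Σ w_i β_i = 0.13×1.7897 + 0.27×0.3550 + 0.13×2.0141 + 0.24×0.6656 + 0.23×0.1502 = 0.7846
E(R_P) = R_f + β_P × MRP = 2.32% + 0.7846 × 5.88% = 6.93%

6.93%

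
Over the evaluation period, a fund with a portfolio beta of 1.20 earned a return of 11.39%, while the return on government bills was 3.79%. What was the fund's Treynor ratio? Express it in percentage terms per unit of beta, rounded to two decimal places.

Treynor = (R_P − R_f) / β_P = (11.39% − 3.79%) / 1.2000 = 7.60% / 1.2000 = 6.33%

6.33%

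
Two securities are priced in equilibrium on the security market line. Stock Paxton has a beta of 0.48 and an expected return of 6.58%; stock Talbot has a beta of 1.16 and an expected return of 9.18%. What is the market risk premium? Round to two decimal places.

Both satisfy E(R) = R_f + β·MRP, so the slope of the SML is
MRP = (9.18% − 6.58%) / (1.16 − 0.48) = 2.60% / 0.68 = 3.8235%

3.82%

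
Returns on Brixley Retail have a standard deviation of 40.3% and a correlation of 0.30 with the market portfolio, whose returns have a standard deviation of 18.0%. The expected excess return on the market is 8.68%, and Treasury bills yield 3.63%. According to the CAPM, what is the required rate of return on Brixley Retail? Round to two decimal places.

β = ρ × σ_i / σ_m = 0.30 × 40.3% / 18.0% = 0.6717
E(R) = 3.63% + 0.6717 × 8.68% = 9.46%

9.46%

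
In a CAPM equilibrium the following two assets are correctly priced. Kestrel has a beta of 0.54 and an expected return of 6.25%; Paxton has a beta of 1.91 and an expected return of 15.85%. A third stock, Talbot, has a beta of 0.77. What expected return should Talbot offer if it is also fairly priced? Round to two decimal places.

7.86%

MRP (SML slope) = (15.85% − 6.25%) / (1.91 − 0.54) = 9.60% / 1.37 = 7.0073%
R_f (intercept) = 6.25% − 0.54 × 7.0073% = 2.4661%
E(R_Talbot) = R_f + β × MRP = 2.4661% + 0.77 × 7.0073% = 7.86%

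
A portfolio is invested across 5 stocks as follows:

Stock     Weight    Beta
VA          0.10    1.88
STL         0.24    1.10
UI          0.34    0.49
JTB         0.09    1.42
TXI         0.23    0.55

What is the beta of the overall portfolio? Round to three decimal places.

0.873

β_P = Σ w_i β_i = 0.10×1.88 + 0.24×1.10 + 0.34×0.49 + 0.09×1.42 + 0.23×0.55 = 0.8729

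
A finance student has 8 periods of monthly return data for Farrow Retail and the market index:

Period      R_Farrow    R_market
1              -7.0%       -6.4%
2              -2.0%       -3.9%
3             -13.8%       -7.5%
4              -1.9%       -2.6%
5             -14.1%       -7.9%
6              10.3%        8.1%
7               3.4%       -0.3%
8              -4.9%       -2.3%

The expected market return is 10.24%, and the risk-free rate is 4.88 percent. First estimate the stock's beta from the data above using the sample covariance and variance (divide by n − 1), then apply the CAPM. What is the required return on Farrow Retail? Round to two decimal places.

Mean R_i = (-7.0 − 2.0 − 13.8 − 1.9 − 14.1 + 10.3 + 3.4 − 4.9) / 8 = -3.7500%
Mean R_m = (-6.4 − 3.9 − 7.5 − 2.6 − 7.9 + 8.1 − 0.3 − 2.3) / 8 = -2.8500%
Σ(R_i − R̄_i)(R_m − R̄_m) = 280.6100  ⇒  Cov = 280.6100 / 7 = 40.0871
Σ(R_m − R̄_m)² = 187.6000  ⇒  Var(R_m) = 187.6000 / 7 = 26.8000
β = Cov / Var(R_m) = 40.0871 / 26.8000 = 1.4958
MRP = 10.24% − 4.88% = 5.36%
E(R) = R_f + β × MRP = 4.88% + 1.4958 × 5.36% = 12.90%

12.90%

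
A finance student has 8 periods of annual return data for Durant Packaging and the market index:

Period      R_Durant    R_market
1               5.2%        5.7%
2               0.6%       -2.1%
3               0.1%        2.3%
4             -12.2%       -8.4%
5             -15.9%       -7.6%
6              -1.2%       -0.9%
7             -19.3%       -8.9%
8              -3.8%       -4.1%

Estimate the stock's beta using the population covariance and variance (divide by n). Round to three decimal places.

1.540

Mean R_i = (5.2 + 0.6 + 0.1 − 12.2 − 15.9 − 1.2 − 19.3 − 3.8) / 8 = -5.8125%
Mean R_m = (5.7 − 2.1 + 2.3 − 8.4 − 7.6 − 0.9 − 8.9 − 4.1) / 8 = -3.0000%
Σ(R_i − R̄_i)(R_m − R̄_m) = 300.8600  ⇒  Cov = 300.8600 / 8 = 37.6075
Σ(R_m − R̄_m)² = 195.3400  ⇒  Var(R_m) = 195.3400 / 8 = 24.4175
β = Cov / Var(R_m) = 37.6075 / 24.4175 = 1.5402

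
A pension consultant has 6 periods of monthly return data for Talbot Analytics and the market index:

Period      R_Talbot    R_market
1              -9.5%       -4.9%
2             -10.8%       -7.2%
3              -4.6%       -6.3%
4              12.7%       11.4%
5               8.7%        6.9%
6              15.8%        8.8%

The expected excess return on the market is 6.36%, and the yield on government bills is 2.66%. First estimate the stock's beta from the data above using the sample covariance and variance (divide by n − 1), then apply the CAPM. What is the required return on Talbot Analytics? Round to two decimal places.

Mean R_i = (-9.5 − 10.8 − 4.6 + 12.7 + 8.7 + 15.8) / 6 = 2.0500%
Mean R_m = (-4.9 − 7.2 − 6.3 + 11.4 + 6.9 + 8.8) / 6 = 1.4500%
Σ(R_i − R̄_i)(R_m − R̄_m) = 479.3050  ⇒  Cov = 479.3050 / 5 = 95.8610
Σ(R_m − R̄_m)² = 357.9350  ⇒  Var(R_m) = 357.9350 / 5 = 71.5870
β = Cov / Var(R_m) = 95.8610 / 71.5870 = 1.3391
E(R) = R_f + β × MRP = 2.66% + 1.3391 × 6.36% = 11.18%

11.18%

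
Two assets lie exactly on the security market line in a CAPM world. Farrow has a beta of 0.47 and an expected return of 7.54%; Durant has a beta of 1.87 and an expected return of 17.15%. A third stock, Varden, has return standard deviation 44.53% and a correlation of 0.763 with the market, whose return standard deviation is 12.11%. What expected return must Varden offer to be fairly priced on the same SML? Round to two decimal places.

23.57%

MRP = (17.15% − 7.54%) / (1.87 − 0.47) = 6.8643%
R_f = 7.54% − 0.47 × 6.8643% = 4.3138%
β_Varden = ρ·σ_i/σ_m = 0.763 × 44.53 / 12.11 = 2.8056
E(R_Varden) = R_f + β × MRP = 4.3138% + 2.8056 × 6.8643% = 23.57%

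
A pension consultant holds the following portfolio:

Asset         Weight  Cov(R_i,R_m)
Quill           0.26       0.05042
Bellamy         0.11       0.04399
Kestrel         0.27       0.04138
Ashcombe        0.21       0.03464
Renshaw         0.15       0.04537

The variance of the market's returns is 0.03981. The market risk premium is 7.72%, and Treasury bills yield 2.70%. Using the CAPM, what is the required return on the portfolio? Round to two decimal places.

11.08%

β_Quill = 0.05042 / 0.03981 = 1.2665
β_Bellamy = 0.04399 / 0.03981 = 1.1050
β_Kestrel = 0.04138 / 0.03981 = 1.0394
β_Ashcombe = 0.03464 / 0.03981 = 0.8701
β_Renshaw = 0.04537 / 0.03981 = 1.1397
β_P = Σ w_i β_i = 0.26×1.2665 + 0.11×1.1050 + 0.27×1.0394 + 0.21×0.8701 + 0.15×1.1397 = 1.0852
E(R_P) = R_f + β_P × MRP = 2.70% + 1.0852 × 7.72% = 11.08%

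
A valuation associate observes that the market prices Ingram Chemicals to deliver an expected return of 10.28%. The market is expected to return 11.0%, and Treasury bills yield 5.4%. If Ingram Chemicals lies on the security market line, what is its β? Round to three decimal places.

0.871

MRP = 11.0% − 5.4% = 5.60%
β = (E(R) − R_f) / MRP = (10.28% − 5.4%) / 5.6% = 4.88% / 5.6% = 0.871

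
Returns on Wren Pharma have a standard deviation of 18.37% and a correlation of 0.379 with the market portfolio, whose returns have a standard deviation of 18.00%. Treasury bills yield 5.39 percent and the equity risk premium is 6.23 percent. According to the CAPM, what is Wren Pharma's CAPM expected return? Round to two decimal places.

β = ρ × σ_i / σ_m = 0.379 × 18.37% / 18.00% = 0.3868
E(R) = 5.39% + 0.3868 × 6.23% = 7.80%

7.80%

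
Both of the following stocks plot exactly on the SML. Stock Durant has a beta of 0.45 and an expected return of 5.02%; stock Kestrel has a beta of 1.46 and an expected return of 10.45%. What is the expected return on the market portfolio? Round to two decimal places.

7.98%

Both satisfy E(R) = R_f + β·MRP, so the slope of the SML is
MRP = (10.45% − 5.02%) / (1.46 − 0.45) = 5.43% / 1.01 = 5.3762%
R_f = E(R_Durant) − β_Durant·MRP = 5.02% − 0.45 × 5.3762% = 2.6007%
E(R_m) = R_f + MRP = 2.6007% + 5.3762% = 7.98%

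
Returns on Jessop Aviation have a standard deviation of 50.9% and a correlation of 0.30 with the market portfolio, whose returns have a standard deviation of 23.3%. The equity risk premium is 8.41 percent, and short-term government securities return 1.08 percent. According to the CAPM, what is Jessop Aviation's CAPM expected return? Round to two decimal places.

β = ρ × σ_i / σ_m = 0.30 × 50.9% / 23.3% = 0.6554
E(R) = 1.08% + 0.6554 × 8.41% = 6.59%

6.59%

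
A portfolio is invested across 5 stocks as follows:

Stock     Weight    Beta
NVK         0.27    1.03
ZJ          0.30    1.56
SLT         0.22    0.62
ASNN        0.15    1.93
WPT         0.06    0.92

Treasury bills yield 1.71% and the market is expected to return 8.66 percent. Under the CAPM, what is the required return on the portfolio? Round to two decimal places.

β_P = Σ w_i β_i = 0.27×1.03 + 0.30×1.56 + 0.22×0.62 + 0.15×1.93 + 0.06×0.92 = 1.2272
MRP = 8.66% − 1.71% = 6.95%
E(R_P) = R_f + β_P × MRP = 1.71% + 1.2272 × 6.95% = 10.24%

10.24%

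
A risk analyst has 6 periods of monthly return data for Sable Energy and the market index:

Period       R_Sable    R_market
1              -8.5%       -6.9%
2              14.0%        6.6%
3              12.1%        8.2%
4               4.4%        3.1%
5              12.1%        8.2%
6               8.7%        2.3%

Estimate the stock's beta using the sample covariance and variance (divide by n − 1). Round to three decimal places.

Mean R_i = (-8.5 + 14.0 + 12.1 + 4.4 + 12.1 + 8.7) / 6 = 7.1333%
Mean R_m = (-6.9 + 6.6 + 8.2 + 3.1 + 8.2 + 2.3) / 6 = 3.5833%
Σ(R_i − R̄_i)(R_m − R̄_m) = 229.7733  ⇒  Cov = 229.7733 / 5 = 45.9547
Σ(R_m − R̄_m)² = 163.5083  ⇒  Var(R_m) = 163.5083 / 5 = 32.7017
β = Cov / Var(R_m) = 45.9547 / 32.7017 = 1.4053

1.405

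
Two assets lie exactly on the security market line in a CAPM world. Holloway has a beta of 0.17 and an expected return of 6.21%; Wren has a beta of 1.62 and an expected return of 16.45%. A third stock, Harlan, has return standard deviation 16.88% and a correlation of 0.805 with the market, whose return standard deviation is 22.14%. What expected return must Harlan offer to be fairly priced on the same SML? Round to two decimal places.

MRP = (16.45% − 6.21%) / (1.62 − 0.17) = 7.0621%
R_f = 6.21% − 0.17 × 7.0621% = 5.0094%
β_Harlan = ρ·σ_i/σ_m = 0.805 × 16.88 / 22.14 = 0.6137
E(R_Harlan) = R_f + β × MRP = 5.0094% + 0.6137 × 7.0621% = 9.34%

9.34%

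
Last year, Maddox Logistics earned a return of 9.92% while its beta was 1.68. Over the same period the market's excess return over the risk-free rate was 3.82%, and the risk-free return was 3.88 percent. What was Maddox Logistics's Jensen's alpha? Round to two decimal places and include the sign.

-0.38%

CAPM benchmark = R_f + β(R_m − R_f) = 3.88% + 1.68 × 3.82% = 10.2976%
α = actual − benchmark = 9.92% − 10.2976% = -0.38%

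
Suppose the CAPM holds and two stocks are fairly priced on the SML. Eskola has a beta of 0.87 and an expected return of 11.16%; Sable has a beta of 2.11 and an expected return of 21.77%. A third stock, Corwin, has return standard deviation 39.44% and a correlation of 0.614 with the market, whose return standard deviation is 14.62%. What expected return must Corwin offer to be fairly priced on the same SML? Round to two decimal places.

17.89%

MRP = (21.77% − 11.16%) / (2.11 − 0.87) = 8.5565%
R_f = 11.16% − 0.87 × 8.5565% = 3.7158%
β_Corwin = ρ·σ_i/σ_m = 0.614 × 39.44 / 14.62 = 1.6564
E(R_Corwin) = R_f + β × MRP = 3.7158% + 1.6564 × 8.5565% = 17.89%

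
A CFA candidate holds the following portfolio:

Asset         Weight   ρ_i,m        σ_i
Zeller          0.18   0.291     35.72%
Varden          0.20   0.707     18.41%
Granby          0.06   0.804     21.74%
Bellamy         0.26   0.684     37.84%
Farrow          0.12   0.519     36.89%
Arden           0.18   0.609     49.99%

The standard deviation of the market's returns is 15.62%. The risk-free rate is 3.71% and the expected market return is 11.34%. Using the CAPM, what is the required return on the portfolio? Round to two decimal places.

β_Zeller = 0.291 × 35.72% / 15.62% = 0.6655
β_Varden = 0.707 × 18.41% / 15.62% = 0.8333
β_Granby = 0.804 × 21.74% / 15.62% = 1.1190
β_Bellamy = 0.684 × 37.84% / 15.62% = 1.6570
β_Farrow = 0.519 × 36.89% / 15.62% = 1.2257
β_Arden = 0.609 × 49.99% / 15.62% = 1.9490
β_P = Σ w_i β_i = 0.18×0.6655 + 0.20×0.8333 + 0.06×1.1190 + 0.26×1.6570 + 0.12×1.2257 + 0.18×1.9490 = 1.2823
MRP = 11.34% − 3.71% = 7.63%
E(R_P) = R_f + β_P × MRP = 3.71% + 1.2823 × 7.63% = 13.49%

13.49%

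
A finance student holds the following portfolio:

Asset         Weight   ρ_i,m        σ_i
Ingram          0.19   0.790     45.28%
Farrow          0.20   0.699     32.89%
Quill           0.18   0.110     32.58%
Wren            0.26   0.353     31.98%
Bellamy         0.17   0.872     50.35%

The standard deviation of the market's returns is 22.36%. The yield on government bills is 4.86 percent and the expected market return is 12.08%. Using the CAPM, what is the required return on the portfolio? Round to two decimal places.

β_Ingram = 0.790 × 45.28% / 22.36% = 1.5998
β_Farrow = 0.699 × 32.89% / 22.36% = 1.0282
β_Quill = 0.110 × 32.58% / 22.36% = 0.1603
β_Wren = 0.353 × 31.98% / 22.36% = 0.5049
β_Bellamy = 0.872 × 50.35% / 22.36% = 1.9636
β_P = Σ w_i β_i = 0.19×1.5998 + 0.20×1.0282 + 0.18×0.1603 + 0.26×0.5049 + 0.17×1.9636 = 1.0035
MRP = 12.08% − 4.86% = 7.22%
E(R_P) = R_f + β_P × MRP = 4.86% + 1.0035 × 7.22% = 12.11%

12.11%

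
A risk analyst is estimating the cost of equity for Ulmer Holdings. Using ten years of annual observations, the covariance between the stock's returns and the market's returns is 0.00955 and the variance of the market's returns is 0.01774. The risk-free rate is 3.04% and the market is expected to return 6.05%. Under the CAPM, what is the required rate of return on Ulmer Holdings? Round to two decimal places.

4.66%

β = Cov(R_i, R_m) / Var(R_m) = 0.00955 / 0.01774 = 0.5383
MRP = 6.05% − 3.04% = 3.01%
E(R) = R_f + β × MRP = 3.04% + 0.5383 × 3.01% = 4.66%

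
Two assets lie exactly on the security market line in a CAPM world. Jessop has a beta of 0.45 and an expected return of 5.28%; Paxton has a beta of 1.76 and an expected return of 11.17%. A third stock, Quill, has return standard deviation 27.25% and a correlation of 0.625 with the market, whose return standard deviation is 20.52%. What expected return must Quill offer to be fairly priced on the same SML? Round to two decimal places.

6.99%

MRP = (11.17% − 5.28%) / (1.76 − 0.45) = 4.4962%
R_f = 5.28% − 0.45 × 4.4962% = 3.2567%
β_Quill = ρ·σ_i/σ_m = 0.625 × 27.25 / 20.52 = 0.8300
E(R_Quill) = R_f + β × MRP = 3.2567% + 0.8300 × 4.4962% = 6.99%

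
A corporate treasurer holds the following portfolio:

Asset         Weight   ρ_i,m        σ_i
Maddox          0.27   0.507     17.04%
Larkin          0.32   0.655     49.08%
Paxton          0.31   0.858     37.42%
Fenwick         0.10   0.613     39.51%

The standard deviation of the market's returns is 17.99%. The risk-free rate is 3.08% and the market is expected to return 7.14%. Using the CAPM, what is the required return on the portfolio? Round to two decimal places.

β_Maddox = 0.507 × 17.04% / 17.99% = 0.4802
β_Larkin = 0.655 × 49.08% / 17.99% = 1.7870
β_Paxton = 0.858 × 37.42% / 17.99% = 1.7847
β_Fenwick = 0.613 × 39.51% / 17.99% = 1.3463
β_P = Σ w_i β_i = 0.27×0.4802 + 0.32×1.7870 + 0.31×1.7847 + 0.10×1.3463 = 1.3894
MRP = 7.14% − 3.08% = 4.06%
E(R_P) = R_f + β_P × MRP = 3.08% + 1.3894 × 4.06% = 8.72%

8.72%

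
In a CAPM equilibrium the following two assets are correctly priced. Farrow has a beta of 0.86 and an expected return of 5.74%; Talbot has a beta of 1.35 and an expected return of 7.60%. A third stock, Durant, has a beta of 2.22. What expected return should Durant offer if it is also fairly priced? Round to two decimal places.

MRP (SML slope) = (7.60% − 5.74%) / (1.35 − 0.86) = 1.86% / 0.49 = 3.7959%
R_f (intercept) = 5.74% − 0.86 × 3.7959% = 2.4755%
E(R_Durant) = R_f + β × MRP = 2.4755% + 2.22 × 3.7959% = 10.90%

10.90%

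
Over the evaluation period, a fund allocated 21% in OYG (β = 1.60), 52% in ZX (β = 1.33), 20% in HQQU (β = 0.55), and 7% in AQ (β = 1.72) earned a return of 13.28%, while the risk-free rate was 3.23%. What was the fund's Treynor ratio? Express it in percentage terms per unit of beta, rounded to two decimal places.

β_P = 0.21×1.60 + 0.52×1.33 + 0.20×0.55 + 0.07×1.72 = 1.2580
Treynor = (R_P − R_f) / β_P = (13.28% − 3.23%) / 1.2580 = 10.05% / 1.2580 = 7.99%

7.99%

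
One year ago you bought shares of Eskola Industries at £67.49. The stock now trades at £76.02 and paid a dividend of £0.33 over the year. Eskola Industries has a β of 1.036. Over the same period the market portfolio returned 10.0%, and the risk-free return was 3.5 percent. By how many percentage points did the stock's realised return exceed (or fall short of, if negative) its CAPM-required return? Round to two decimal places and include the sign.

+2.89%

Realised HPR = (P1 + D1 − P0) / P0 = (76.02 + 0.33 − 67.49) / 67.49 = 8.86 / 67.49 = 13.1279%
MRP = 10.0% − 3.5% = 6.50%
CAPM required = R_f + β·MRP = 3.5% + 1.036 × 6.5% = 10.2340%
α = realised − required = 13.1279% − 10.2340% = +2.89%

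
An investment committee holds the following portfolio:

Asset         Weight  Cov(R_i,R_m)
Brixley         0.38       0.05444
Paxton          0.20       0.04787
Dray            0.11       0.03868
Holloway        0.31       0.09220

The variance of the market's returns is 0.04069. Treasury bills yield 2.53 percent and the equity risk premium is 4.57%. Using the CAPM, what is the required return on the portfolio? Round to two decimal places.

β_Brixley = 0.05444 / 0.04069 = 1.3379
β_Paxton = 0.04787 / 0.04069 = 1.1765
β_Dray = 0.03868 / 0.04069 = 0.9506
β_Holloway = 0.09220 / 0.04069 = 2.2659
β_P = Σ w_i β_i = 0.38×1.3379 + 0.20×1.1765 + 0.11×0.9506 + 0.31×2.2659 = 1.5507
E(R_P) = R_f + β_P × MRP = 2.53% + 1.5507 × 4.57% = 9.62%

9.62%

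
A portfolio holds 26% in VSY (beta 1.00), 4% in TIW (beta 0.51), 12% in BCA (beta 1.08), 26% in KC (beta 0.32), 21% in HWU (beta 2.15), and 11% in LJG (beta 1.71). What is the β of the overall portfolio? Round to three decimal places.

1.133

β_P = Σ w_i β_i = 0.26×1.00 + 0.04×0.51 + 0.12×1.08 + 0.26×0.32 + 0.21×2.15 + 0.11×1.71 = 1.1328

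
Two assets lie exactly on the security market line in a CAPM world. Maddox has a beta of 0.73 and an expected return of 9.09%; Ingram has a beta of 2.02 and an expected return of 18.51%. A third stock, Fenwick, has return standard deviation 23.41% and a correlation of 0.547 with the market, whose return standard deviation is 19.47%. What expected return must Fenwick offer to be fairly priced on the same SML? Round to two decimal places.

MRP = (18.51% − 9.09%) / (2.02 − 0.73) = 7.3023%
R_f = 9.09% − 0.73 × 7.3023% = 3.7593%
β_Fenwick = ρ·σ_i/σ_m = 0.547 × 23.41 / 19.47 = 0.6577
E(R_Fenwick) = R_f + β × MRP = 3.7593% + 0.6577 × 7.3023% = 8.56%

8.56%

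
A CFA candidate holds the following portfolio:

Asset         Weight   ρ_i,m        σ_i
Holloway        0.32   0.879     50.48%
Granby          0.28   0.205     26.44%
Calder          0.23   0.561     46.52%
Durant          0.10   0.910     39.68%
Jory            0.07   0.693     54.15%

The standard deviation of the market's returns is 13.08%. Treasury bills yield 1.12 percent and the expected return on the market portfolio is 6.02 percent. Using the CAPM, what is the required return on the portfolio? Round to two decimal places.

11.59%

β_Holloway = 0.879 × 50.48% / 13.08% = 3.3923
β_Granby = 0.205 × 26.44% / 13.08% = 0.4144
β_Calder = 0.561 × 46.52% / 13.08% = 1.9952
β_Durant = 0.910 × 39.68% / 13.08% = 2.7606
β_Jory = 0.693 × 54.15% / 13.08% = 2.8690
β_P = Σ w_i β_i = 0.32×3.3923 + 0.28×0.4144 + 0.23×1.9952 + 0.10×2.7606 + 0.07×2.8690 = 2.1374
MRP = 6.02% − 1.12% = 4.90%
E(R_P) = R_f + β_P × MRP = 1.12% + 2.1374 × 4.90% = 11.59%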